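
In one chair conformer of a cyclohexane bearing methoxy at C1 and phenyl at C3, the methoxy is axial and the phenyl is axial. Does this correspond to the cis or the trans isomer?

cis

C1 and C3 have the same parity, so their axial bonds point in the same direction.
With same-parity carbons, two substituents on the same face are both axial or both equatorial; opposite faces give one of each.
Here the groups are axial/axial → same face → cis.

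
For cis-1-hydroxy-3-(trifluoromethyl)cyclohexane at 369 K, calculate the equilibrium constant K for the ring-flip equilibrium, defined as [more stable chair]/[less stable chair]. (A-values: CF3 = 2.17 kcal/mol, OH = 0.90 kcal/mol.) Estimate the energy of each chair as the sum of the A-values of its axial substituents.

K ≈ 65.8

C1 and C3 have the same parity, so for the cis isomer the two substituents are e,e in one chair and a,a in the other.
Chair I (trifluoromethyl axial, hydroxyl axial): E = 3.07 kcal/mol; chair II (trifluoromethyl equatorial, hydroxyl equatorial): E = 0.00 kcal/mol.
ΔG = 3.07 kcal/mol between the two chairs.
K = exp(ΔG/RT) with R = 1.987×10⁻³ kcal mol⁻¹ K⁻¹ and T = 369 K gives K ≈ 65.8.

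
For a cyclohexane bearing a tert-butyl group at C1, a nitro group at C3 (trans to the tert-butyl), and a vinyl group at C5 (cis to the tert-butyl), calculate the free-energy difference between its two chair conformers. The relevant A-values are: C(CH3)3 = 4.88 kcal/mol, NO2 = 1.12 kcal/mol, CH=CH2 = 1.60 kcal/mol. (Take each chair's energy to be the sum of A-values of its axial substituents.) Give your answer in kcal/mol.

5.36 kcal/mol

Chair I (tert-butyl axial, nitro equatorial, vinyl axial): E = 6.48 kcal/mol.
Chair II (tert-butyl equatorial, nitro axial, vinyl equatorial): E = 1.12 kcal/mol.
ΔE = 6.48 − 1.12 = 5.36 kcal/mol; chair II is more stable.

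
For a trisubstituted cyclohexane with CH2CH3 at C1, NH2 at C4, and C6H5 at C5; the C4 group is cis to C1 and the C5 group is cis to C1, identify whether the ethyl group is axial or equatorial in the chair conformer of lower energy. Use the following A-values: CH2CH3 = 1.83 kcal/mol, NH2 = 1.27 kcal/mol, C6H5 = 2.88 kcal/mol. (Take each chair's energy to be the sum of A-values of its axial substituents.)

equatorial

Chair I (ethyl axial, amino equatorial, phenyl axial): E = 4.71 kcal/mol.
Chair II (ethyl equatorial, amino axial, phenyl equatorial): E = 1.27 kcal/mol.
Chair II is the more stable (lower-energy) conformer, and in that chair the ethyl group is equatorial.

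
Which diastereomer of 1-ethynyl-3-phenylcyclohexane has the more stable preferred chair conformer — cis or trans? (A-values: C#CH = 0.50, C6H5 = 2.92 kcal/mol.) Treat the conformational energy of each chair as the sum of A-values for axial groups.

cis

At 1,3 positions (parity same): cis → (e,e or a,a); trans → (a,e or e,a).
Best chair for cis: E = 0.00 kcal/mol; best chair for trans: E = 0.50 kcal/mol.
The cis isomer is lower by 0.50 kcal/mol.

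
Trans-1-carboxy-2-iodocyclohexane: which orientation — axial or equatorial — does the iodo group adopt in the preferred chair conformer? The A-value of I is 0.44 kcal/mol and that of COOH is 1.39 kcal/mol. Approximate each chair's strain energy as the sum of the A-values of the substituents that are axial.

equatorial

C1 and C2 have opposite parity, so for the trans isomer the two substituents are e,e in one chair and a,a in the other.
Chair I (iodo axial, carboxyl axial): E = 1.83 kcal/mol.
Chair II (iodo equatorial, carboxyl equatorial): E = 0.00 kcal/mol.
Chair II is the more stable (lower-energy) conformer, and in that chair the iodo group is equatorial.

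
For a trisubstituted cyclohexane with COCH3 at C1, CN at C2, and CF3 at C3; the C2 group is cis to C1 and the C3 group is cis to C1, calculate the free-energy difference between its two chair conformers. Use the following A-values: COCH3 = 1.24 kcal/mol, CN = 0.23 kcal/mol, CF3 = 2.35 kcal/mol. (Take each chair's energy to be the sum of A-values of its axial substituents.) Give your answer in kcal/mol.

Chair I (acetyl axial, cyano equatorial, trifluoromethyl axial): E = 3.59 kcal/mol.
Chair II (acetyl equatorial, cyano axial, trifluoromethyl equatorial): E = 0.23 kcal/mol.
ΔE = 3.59 − 0.23 = 3.36 kcal/mol; chair II is more stable.

3.36 kcal/mol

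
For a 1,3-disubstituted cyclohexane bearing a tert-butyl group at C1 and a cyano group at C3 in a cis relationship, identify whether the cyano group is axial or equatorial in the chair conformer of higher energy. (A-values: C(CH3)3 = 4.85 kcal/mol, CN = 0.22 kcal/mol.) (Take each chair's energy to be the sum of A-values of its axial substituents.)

axial

C1 and C3 have the same parity, so for the cis isomer the two substituents are e,e in one chair and a,a in the other.
Chair I (tert-butyl axial, cyano axial): E = 5.07 kcal/mol.
Chair II (tert-butyl equatorial, cyano equatorial): E = 0.00 kcal/mol.
Chair I is the less stable (higher-energy) conformer, and in that chair the cyano group is axial.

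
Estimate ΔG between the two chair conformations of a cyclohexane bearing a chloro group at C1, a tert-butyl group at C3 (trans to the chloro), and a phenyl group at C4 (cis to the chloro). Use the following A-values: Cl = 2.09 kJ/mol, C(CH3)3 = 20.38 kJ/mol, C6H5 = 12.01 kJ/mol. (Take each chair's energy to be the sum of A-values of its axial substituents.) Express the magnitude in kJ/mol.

30.30 kJ/mol

Chair I (chloro axial, tert-butyl equatorial, phenyl equatorial): E = 2.09 kJ/mol.
Chair II (chloro equatorial, tert-butyl axial, phenyl axial): E = 32.39 kJ/mol.
ΔE = 32.39 − 2.09 = 30.30 kJ/mol; chair I is more stable.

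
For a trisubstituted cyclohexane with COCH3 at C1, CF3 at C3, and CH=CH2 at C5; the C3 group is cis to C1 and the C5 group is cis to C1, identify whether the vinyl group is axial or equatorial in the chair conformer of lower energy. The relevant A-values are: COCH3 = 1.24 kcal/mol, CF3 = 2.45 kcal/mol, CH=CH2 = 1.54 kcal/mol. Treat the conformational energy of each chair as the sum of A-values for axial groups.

Chair I (acetyl axial, trifluoromethyl axial, vinyl axial): E = 5.23 kcal/mol.
Chair II (acetyl equatorial, trifluoromethyl equatorial, vinyl equatorial): E = 0.00 kcal/mol.
Chair II is the more stable (lower-energy) conformer, and in that chair the vinyl group is equatorial.

equatorial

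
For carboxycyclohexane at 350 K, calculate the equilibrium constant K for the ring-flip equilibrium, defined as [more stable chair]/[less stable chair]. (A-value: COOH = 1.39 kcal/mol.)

K ≈ 7.38

One chair has the carboxyl group axial (E = 1.39 kcal/mol) and the other has it equatorial (E = 0).
ΔG = 1.39 kcal/mol between the two chairs.
K = exp(ΔG/RT) with R = 1.987×10⁻³ kcal mol⁻¹ K⁻¹ and T = 350 K gives K ≈ 7.38.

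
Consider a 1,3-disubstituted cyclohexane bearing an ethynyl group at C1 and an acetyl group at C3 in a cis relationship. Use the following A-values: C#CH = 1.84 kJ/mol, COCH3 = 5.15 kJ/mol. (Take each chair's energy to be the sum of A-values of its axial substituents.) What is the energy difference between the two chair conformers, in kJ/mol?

C1 and C3 have the same parity, so for the cis isomer the two substituents are e,e in one chair and a,a in the other.
Chair I (ethynyl axial, acetyl axial): E = 6.99 kJ/mol.
Chair II (ethynyl equatorial, acetyl equatorial): E = 0.00 kJ/mol.
ΔE = 6.99 − 0.00 = 6.99 kJ/mol; chair II is more stable.

6.99 kJ/mol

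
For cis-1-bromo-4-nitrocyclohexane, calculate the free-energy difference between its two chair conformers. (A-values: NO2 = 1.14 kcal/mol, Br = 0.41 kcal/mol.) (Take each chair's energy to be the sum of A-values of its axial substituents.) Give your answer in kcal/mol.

0.73 kcal/mol

C1 and C4 have opposite parity, so for the cis isomer the two substituents are one axial and one equatorial in each chair.
Chair I (nitro axial, bromo equatorial): E = 1.14 kcal/mol.
Chair II (nitro equatorial, bromo axial): E = 0.41 kcal/mol.
ΔE = 1.14 − 0.41 = 0.73 kcal/mol; chair II is more stable.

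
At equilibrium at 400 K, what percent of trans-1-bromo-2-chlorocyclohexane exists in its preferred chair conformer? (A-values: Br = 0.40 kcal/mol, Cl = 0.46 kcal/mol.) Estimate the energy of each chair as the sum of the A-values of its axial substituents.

74.7%

C1 and C2 have opposite parity, so for the trans isomer the two substituents are e,e in one chair and a,a in the other.
Chair I (bromo axial, chloro axial): E = 0.86 kcal/mol; chair II (bromo equatorial, chloro equatorial): E = 0.00 kcal/mol.
ΔG = 0.86 kcal/mol between the two chairs.
K = exp(ΔG/RT) with R = 1.987×10⁻³ kcal mol⁻¹ K⁻¹ and T = 400 K gives K ≈ 2.95.
Fraction in the lower-energy chair = K/(K+1) = 74.7%.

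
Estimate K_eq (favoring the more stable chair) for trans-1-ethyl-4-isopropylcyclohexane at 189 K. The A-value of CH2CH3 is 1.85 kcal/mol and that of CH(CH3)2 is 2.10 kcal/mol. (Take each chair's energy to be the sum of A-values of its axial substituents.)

C1 and C4 have opposite parity, so for the trans isomer the two substituents are e,e in one chair and a,a in the other.
Chair I (ethyl axial, isopropyl axial): E = 3.95 kcal/mol; chair II (ethyl equatorial, isopropyl equatorial): E = 0.00 kcal/mol.
ΔG = 3.95 kcal/mol between the two chairs.
K = exp(ΔG/RT) with R = 1.987×10⁻³ kcal mol⁻¹ K⁻¹ and T = 189 K gives K ≈ 3.7e+04.

K ≈ 36979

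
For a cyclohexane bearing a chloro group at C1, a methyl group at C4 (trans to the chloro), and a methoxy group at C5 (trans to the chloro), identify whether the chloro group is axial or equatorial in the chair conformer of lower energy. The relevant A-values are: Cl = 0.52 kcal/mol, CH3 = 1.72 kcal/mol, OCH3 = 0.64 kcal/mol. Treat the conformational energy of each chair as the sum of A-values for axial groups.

Chair I (chloro axial, methyl axial, methoxy equatorial): E = 2.24 kcal/mol.
Chair II (chloro equatorial, methyl equatorial, methoxy axial): E = 0.64 kcal/mol.
Chair II is the more stable (lower-energy) conformer, and in that chair the chloro group is equatorial.

equatorial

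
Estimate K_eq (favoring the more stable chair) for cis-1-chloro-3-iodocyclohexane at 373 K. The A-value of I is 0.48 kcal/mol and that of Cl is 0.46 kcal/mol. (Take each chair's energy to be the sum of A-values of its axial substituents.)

C1 and C3 have the same parity, so for the cis isomer the two substituents are e,e in one chair and a,a in the other.
Chair I (iodo axial, chloro axial): E = 0.94 kcal/mol; chair II (iodo equatorial, chloro equatorial): E = 0.00 kcal/mol.
ΔG = 0.94 kcal/mol between the two chairs.
K = exp(ΔG/RT) with R = 1.987×10⁻³ kcal mol⁻¹ K⁻¹ and T = 373 K gives K ≈ 3.55.

K ≈ 3.55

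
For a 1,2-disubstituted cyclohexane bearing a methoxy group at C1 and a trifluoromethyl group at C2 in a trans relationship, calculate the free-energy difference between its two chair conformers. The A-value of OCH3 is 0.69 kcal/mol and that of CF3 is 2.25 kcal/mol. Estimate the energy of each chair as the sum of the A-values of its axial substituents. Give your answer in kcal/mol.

2.94 kcal/mol

C1 and C2 have opposite parity, so for the trans isomer the two substituents are e,e in one chair and a,a in the other.
Chair I (methoxy axial, trifluoromethyl axial): E = 2.94 kcal/mol.
Chair II (methoxy equatorial, trifluoromethyl equatorial): E = 0.00 kcal/mol.
ΔE = 2.94 − 0.00 = 2.94 kcal/mol; chair II is more stable.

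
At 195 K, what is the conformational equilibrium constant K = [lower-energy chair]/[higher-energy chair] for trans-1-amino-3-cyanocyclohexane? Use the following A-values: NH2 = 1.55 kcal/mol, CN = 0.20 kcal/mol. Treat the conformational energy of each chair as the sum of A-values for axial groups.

K ≈ 32.6

C1 and C3 have the same parity, so for the trans isomer the two substituents are one axial and one equatorial in each chair.
Chair I (amino axial, cyano equatorial): E = 1.55 kcal/mol; chair II (amino equatorial, cyano axial): E = 0.20 kcal/mol.
ΔG = 1.35 kcal/mol between the two chairs.
K = exp(ΔG/RT) with R = 1.987×10⁻³ kcal mol⁻¹ K⁻¹ and T = 195 K gives K ≈ 32.6.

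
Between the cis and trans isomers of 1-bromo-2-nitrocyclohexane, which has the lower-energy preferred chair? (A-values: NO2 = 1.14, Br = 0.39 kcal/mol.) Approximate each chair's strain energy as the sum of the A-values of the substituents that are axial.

trans

At 1,2 positions (parity opposite): cis → (a,e or e,a); trans → (e,e or a,a).
Best chair for cis: E = 0.39 kcal/mol; best chair for trans: E = 0.00 kcal/mol.
The trans isomer is lower by 0.39 kcal/mol.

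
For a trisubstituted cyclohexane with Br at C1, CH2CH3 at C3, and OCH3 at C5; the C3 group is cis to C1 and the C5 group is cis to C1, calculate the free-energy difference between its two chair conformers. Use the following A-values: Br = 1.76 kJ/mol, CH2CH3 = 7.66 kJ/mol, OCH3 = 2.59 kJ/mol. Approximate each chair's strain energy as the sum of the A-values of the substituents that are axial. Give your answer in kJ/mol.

Chair I (bromo axial, ethyl axial, methoxy axial): E = 12.01 kJ/mol.
Chair II (bromo equatorial, ethyl equatorial, methoxy equatorial): E = 0.00 kJ/mol.
ΔE = 12.01 − 0.00 = 12.01 kJ/mol; chair II is more stable.

12.01 kJ/mol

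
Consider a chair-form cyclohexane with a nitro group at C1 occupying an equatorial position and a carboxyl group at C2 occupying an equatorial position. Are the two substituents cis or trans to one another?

trans

C1 and C2 have opposite parity, so their axial bonds point in opposite directions.
With opposite-parity carbons, two substituents on the same face are one axial and one equatorial; opposite faces give both axial or both equatorial.
Here the groups are equatorial/equatorial → opposite face → trans.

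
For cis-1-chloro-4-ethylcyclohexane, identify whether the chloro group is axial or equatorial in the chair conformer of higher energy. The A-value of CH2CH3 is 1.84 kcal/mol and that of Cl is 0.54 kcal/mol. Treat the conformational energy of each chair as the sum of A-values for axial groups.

C1 and C4 have opposite parity, so for the cis isomer the two substituents are one axial and one equatorial in each chair.
Chair I (ethyl axial, chloro equatorial): E = 1.84 kcal/mol.
Chair II (ethyl equatorial, chloro axial): E = 0.54 kcal/mol.
Chair I is the less stable (higher-energy) conformer, and in that chair the chloro group is equatorial.

equatorial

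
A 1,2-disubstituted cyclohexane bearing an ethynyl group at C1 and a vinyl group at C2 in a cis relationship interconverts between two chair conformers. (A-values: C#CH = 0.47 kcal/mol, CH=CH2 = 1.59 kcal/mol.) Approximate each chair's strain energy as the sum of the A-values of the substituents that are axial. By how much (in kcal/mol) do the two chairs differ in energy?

C1 and C2 have opposite parity, so for the cis isomer the two substituents are one axial and one equatorial in each chair.
Chair I (ethynyl axial, vinyl equatorial): E = 0.47 kcal/mol.
Chair II (ethynyl equatorial, vinyl axial): E = 1.59 kcal/mol.
ΔE = 1.59 − 0.47 = 1.12 kcal/mol; chair I is more stable.

1.12 kcal/mol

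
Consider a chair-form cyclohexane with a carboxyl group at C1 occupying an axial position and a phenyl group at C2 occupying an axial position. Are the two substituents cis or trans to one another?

C1 and C2 have opposite parity, so their axial bonds point in opposite directions.
With opposite-parity carbons, two substituents on the same face are one axial and one equatorial; opposite faces give both axial or both equatorial.
Here the groups are axial/axial → opposite face → trans.

trans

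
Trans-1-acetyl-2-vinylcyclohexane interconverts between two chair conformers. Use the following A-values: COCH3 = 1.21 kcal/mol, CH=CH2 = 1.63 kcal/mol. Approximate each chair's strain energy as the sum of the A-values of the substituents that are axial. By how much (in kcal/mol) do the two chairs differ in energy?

2.84 kcal/mol

C1 and C2 have opposite parity, so for the trans isomer the two substituents are e,e in one chair and a,a in the other.
Chair I (acetyl axial, vinyl axial): E = 2.84 kcal/mol.
Chair II (acetyl equatorial, vinyl equatorial): E = 0.00 kcal/mol.
ΔE = 2.84 − 0.00 = 2.84 kcal/mol; chair II is more stable.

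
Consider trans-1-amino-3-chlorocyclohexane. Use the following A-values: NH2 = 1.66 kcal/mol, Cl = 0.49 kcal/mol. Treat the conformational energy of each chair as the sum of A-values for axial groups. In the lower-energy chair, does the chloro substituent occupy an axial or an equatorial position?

C1 and C3 have the same parity, so for the trans isomer the two substituents are one axial and one equatorial in each chair.
Chair I (amino axial, chloro equatorial): E = 1.66 kcal/mol.
Chair II (amino equatorial, chloro axial): E = 0.49 kcal/mol.
Chair II is the more stable (lower-energy) conformer, and in that chair the chloro group is axial.

axial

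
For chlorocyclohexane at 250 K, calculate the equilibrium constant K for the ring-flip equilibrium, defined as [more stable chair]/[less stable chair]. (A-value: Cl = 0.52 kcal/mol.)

K ≈ 2.85

One chair has the chloro group axial (E = 0.52 kcal/mol) and the other has it equatorial (E = 0).
ΔG = 0.52 kcal/mol between the two chairs.
K = exp(ΔG/RT) with R = 1.987×10⁻³ kcal mol⁻¹ K⁻¹ and T = 250 K gives K ≈ 2.85.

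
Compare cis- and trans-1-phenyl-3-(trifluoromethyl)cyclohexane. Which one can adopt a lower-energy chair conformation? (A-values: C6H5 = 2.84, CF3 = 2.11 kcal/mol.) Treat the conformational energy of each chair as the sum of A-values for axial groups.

At 1,3 positions (parity same): cis → (e,e or a,a); trans → (a,e or e,a).
Best chair for cis: E = 0.00 kcal/mol; best chair for trans: E = 2.11 kcal/mol.
The cis isomer is lower by 2.11 kcal/mol.

cis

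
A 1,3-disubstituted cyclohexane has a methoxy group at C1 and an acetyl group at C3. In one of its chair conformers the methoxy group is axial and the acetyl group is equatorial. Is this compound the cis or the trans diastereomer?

trans

C1 and C3 have the same parity, so their axial bonds point in the same direction.
With same-parity carbons, two substituents on the same face are both axial or both equatorial; opposite faces give one of each.
Here the groups are axial/equatorial → opposite face → trans.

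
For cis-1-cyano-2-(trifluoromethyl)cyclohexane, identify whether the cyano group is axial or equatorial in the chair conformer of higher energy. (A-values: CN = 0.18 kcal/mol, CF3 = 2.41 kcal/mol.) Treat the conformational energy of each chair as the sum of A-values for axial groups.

C1 and C2 have opposite parity, so for the cis isomer the two substituents are one axial and one equatorial in each chair.
Chair I (cyano axial, trifluoromethyl equatorial): E = 0.18 kcal/mol.
Chair II (cyano equatorial, trifluoromethyl axial): E = 2.41 kcal/mol.
Chair II is the less stable (higher-energy) conformer, and in that chair the cyano group is equatorial.

equatorial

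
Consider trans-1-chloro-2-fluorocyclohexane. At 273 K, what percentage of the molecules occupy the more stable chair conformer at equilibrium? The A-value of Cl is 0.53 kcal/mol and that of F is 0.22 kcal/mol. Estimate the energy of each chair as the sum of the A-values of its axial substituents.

C1 and C2 have opposite parity, so for the trans isomer the two substituents are e,e in one chair and a,a in the other.
Chair I (chloro axial, fluoro axial): E = 0.75 kcal/mol; chair II (chloro equatorial, fluoro equatorial): E = 0.00 kcal/mol.
ΔG = 0.75 kcal/mol between the two chairs.
K = exp(ΔG/RT) with R = 1.987×10⁻³ kcal mol⁻¹ K⁻¹ and T = 273 K gives K ≈ 3.99.
Fraction in the lower-energy chair = K/(K+1) = 79.9%.

79.9%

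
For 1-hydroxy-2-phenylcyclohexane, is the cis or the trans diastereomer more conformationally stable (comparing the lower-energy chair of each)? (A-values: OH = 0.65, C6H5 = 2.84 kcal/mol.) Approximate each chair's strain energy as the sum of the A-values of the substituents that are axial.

trans

At 1,2 positions (parity opposite): cis → (a,e or e,a); trans → (e,e or a,a).
Best chair for cis: E = 0.65 kcal/mol; best chair for trans: E = 0.00 kcal/mol.
The trans isomer is lower by 0.65 kcal/mol.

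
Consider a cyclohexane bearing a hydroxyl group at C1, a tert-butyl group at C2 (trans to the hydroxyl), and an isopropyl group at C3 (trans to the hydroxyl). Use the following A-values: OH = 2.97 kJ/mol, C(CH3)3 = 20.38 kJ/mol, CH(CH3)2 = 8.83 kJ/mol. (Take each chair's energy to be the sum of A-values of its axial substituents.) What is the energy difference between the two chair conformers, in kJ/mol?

Chair I (hydroxyl axial, tert-butyl axial, isopropyl equatorial): E = 23.35 kJ/mol.
Chair II (hydroxyl equatorial, tert-butyl equatorial, isopropyl axial): E = 8.83 kJ/mol.
ΔE = 23.35 − 8.83 = 14.52 kJ/mol; chair II is more stable.

14.52 kJ/mol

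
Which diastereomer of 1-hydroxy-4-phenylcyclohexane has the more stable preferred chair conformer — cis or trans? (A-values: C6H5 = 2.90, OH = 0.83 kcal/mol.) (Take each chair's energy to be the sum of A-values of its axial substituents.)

At 1,4 positions (parity opposite): cis → (a,e or e,a); trans → (e,e or a,a).
Best chair for cis: E = 0.83 kcal/mol; best chair for trans: E = 0.00 kcal/mol.
The trans isomer is lower by 0.83 kcal/mol.

trans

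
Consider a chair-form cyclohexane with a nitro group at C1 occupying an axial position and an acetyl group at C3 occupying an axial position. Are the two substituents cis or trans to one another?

cis

C1 and C3 have the same parity, so their axial bonds point in the same direction.
With same-parity carbons, two substituents on the same face are both axial or both equatorial; opposite faces give one of each.
Here the groups are axial/axial → same face → cis.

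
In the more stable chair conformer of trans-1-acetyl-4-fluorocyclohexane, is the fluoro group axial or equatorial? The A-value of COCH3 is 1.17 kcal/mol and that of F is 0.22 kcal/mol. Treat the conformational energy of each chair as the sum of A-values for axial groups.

equatorial

C1 and C4 have opposite parity, so for the trans isomer the two substituents are e,e in one chair and a,a in the other.
Chair I (acetyl axial, fluoro axial): E = 1.39 kcal/mol.
Chair II (acetyl equatorial, fluoro equatorial): E = 0.00 kcal/mol.
Chair II is the more stable (lower-energy) conformer, and in that chair the fluoro group is equatorial.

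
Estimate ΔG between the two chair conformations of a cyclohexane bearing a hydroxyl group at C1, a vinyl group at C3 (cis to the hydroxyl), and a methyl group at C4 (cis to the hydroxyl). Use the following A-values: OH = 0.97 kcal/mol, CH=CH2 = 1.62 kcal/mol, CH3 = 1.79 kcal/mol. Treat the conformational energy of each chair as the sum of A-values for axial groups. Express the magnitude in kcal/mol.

0.80 kcal/mol

Chair I (hydroxyl axial, vinyl axial, methyl equatorial): E = 2.59 kcal/mol.
Chair II (hydroxyl equatorial, vinyl equatorial, methyl axial): E = 1.79 kcal/mol.
ΔE = 2.59 − 1.79 = 0.80 kcal/mol; chair II is more stable.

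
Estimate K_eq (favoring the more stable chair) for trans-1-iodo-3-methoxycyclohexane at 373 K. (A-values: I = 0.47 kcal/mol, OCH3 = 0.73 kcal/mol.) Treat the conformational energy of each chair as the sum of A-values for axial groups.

C1 and C3 have the same parity, so for the trans isomer the two substituents are one axial and one equatorial in each chair.
Chair I (iodo axial, methoxy equatorial): E = 0.47 kcal/mol; chair II (iodo equatorial, methoxy axial): E = 0.73 kcal/mol.
ΔG = 0.26 kcal/mol between the two chairs.
K = exp(ΔG/RT) with R = 1.987×10⁻³ kcal mol⁻¹ K⁻¹ and T = 373 K gives K ≈ 1.42.

K ≈ 1.42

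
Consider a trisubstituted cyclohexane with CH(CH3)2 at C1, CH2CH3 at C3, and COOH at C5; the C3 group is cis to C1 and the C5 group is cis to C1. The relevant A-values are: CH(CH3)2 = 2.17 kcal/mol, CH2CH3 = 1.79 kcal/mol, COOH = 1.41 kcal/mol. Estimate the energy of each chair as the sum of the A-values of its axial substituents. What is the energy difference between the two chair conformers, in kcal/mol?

Chair I (isopropyl axial, ethyl axial, carboxyl axial): E = 5.37 kcal/mol.
Chair II (isopropyl equatorial, ethyl equatorial, carboxyl equatorial): E = 0.00 kcal/mol.
ΔE = 5.37 − 0.00 = 5.37 kcal/mol; chair II is more stable.

5.37 kcal/mol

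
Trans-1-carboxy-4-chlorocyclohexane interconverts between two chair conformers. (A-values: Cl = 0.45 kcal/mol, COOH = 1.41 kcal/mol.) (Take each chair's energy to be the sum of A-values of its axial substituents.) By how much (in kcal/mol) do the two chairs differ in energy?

C1 and C4 have opposite parity, so for the trans isomer the two substituents are e,e in one chair and a,a in the other.
Chair I (chloro axial, carboxyl axial): E = 1.86 kcal/mol.
Chair II (chloro equatorial, carboxyl equatorial): E = 0.00 kcal/mol.
ΔE = 1.86 − 0.00 = 1.86 kcal/mol; chair II is more stable.

1.86 kcal/mol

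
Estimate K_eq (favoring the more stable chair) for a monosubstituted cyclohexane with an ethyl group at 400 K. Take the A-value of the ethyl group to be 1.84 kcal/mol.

One chair has the ethyl group axial (E = 1.84 kcal/mol) and the other has it equatorial (E = 0).
ΔG = 1.84 kcal/mol between the two chairs.
K = exp(ΔG/RT) with R = 1.987×10⁻³ kcal mol⁻¹ K⁻¹ and T = 400 K gives K ≈ 10.1.

K ≈ 10.1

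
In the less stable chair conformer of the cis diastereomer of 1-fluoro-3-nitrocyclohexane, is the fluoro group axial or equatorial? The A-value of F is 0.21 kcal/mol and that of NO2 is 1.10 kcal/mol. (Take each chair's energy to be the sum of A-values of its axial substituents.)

C1 and C3 have the same parity, so for the cis isomer the two substituents are e,e in one chair and a,a in the other.
Chair I (fluoro axial, nitro axial): E = 1.31 kcal/mol.
Chair II (fluoro equatorial, nitro equatorial): E = 0.00 kcal/mol.
Chair I is the less stable (higher-energy) conformer, and in that chair the fluoro group is axial.

axial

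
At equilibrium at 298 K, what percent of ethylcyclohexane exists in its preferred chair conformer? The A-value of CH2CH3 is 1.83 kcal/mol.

95.7%

One chair has the ethyl group axial (E = 1.83 kcal/mol) and the other has it equatorial (E = 0).
ΔG = 1.83 kcal/mol between the two chairs.
K = exp(ΔG/RT) with R = 1.987×10⁻³ kcal mol⁻¹ K⁻¹ and T = 298 K gives K ≈ 22.
Fraction in the lower-energy chair = K/(K+1) = 95.7%.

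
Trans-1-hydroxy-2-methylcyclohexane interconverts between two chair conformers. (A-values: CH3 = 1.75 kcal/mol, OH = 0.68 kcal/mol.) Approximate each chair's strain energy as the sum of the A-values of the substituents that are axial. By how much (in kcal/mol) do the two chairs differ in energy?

2.43 kcal/mol

C1 and C2 have opposite parity, so for the trans isomer the two substituents are e,e in one chair and a,a in the other.
Chair I (methyl axial, hydroxyl axial): E = 2.43 kcal/mol.
Chair II (methyl equatorial, hydroxyl equatorial): E = 0.00 kcal/mol.
ΔE = 2.43 − 0.00 = 2.43 kcal/mol; chair II is more stable.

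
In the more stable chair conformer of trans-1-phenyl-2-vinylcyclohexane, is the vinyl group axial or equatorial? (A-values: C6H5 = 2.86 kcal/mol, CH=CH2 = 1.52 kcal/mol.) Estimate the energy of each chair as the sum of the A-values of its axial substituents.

equatorial

C1 and C2 have opposite parity, so for the trans isomer the two substituents are e,e in one chair and a,a in the other.
Chair I (phenyl axial, vinyl axial): E = 4.38 kcal/mol.
Chair II (phenyl equatorial, vinyl equatorial): E = 0.00 kcal/mol.
Chair II is the more stable (lower-energy) conformer, and in that chair the vinyl group is equatorial.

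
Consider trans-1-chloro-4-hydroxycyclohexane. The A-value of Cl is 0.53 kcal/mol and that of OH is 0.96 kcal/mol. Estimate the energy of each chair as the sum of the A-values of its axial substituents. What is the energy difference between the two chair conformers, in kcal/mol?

1.49 kcal/mol

C1 and C4 have opposite parity, so for the trans isomer the two substituents are e,e in one chair and a,a in the other.
Chair I (chloro axial, hydroxyl axial): E = 1.49 kcal/mol.
Chair II (chloro equatorial, hydroxyl equatorial): E = 0.00 kcal/mol.
ΔE = 1.49 − 0.00 = 1.49 kcal/mol; chair II is more stable.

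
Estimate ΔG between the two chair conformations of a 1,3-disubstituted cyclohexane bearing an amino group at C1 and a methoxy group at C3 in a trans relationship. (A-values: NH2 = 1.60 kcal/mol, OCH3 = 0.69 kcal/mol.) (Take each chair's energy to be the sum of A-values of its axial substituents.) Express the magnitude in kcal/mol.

0.91 kcal/mol

C1 and C3 have the same parity, so for the trans isomer the two substituents are one axial and one equatorial in each chair.
Chair I (amino axial, methoxy equatorial): E = 1.60 kcal/mol.
Chair II (amino equatorial, methoxy axial): E = 0.69 kcal/mol.
ΔE = 1.60 − 0.69 = 0.91 kcal/mol; chair II is more stable.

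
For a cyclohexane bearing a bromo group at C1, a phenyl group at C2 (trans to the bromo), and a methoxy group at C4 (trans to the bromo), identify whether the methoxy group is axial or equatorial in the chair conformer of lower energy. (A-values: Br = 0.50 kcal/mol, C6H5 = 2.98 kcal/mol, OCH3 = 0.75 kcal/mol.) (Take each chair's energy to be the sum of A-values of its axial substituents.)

Chair I (bromo axial, phenyl axial, methoxy axial): E = 4.23 kcal/mol.
Chair II (bromo equatorial, phenyl equatorial, methoxy equatorial): E = 0.00 kcal/mol.
Chair II is the more stable (lower-energy) conformer, and in that chair the methoxy group is equatorial.

equatorial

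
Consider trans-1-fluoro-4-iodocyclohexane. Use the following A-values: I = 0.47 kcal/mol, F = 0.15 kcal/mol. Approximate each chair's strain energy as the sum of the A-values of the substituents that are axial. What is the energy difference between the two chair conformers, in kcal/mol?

0.62 kcal/mol

C1 and C4 have opposite parity, so for the trans isomer the two substituents are e,e in one chair and a,a in the other.
Chair I (iodo axial, fluoro axial): E = 0.62 kcal/mol.
Chair II (iodo equatorial, fluoro equatorial): E = 0.00 kcal/mol.
ΔE = 0.62 − 0.00 = 0.62 kcal/mol; chair II is more stable.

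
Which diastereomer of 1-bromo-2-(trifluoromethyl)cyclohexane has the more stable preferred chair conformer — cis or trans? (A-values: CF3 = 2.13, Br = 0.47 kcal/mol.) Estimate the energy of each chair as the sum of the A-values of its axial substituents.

trans

At 1,2 positions (parity opposite): cis → (a,e or e,a); trans → (e,e or a,a).
Best chair for cis: E = 0.47 kcal/mol; best chair for trans: E = 0.00 kcal/mol.
The trans isomer is lower by 0.47 kcal/mol.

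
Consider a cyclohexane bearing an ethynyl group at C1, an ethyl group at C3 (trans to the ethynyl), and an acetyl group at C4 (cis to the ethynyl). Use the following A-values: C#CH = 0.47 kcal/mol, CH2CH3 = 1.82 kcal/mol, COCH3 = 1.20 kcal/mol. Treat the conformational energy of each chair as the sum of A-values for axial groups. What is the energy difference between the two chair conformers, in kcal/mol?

2.55 kcal/mol

Chair I (ethynyl axial, ethyl equatorial, acetyl equatorial): E = 0.47 kcal/mol.
Chair II (ethynyl equatorial, ethyl axial, acetyl axial): E = 3.02 kcal/mol.
ΔE = 3.02 − 0.47 = 2.55 kcal/mol; chair I is more stable.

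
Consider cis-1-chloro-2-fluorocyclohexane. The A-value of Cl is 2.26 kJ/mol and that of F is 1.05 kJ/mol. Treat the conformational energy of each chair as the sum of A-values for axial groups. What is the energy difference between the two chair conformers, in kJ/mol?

C1 and C2 have opposite parity, so for the cis isomer the two substituents are one axial and one equatorial in each chair.
Chair I (chloro axial, fluoro equatorial): E = 2.26 kJ/mol.
Chair II (chloro equatorial, fluoro axial): E = 1.05 kJ/mol.
ΔE = 2.26 − 1.05 = 1.21 kJ/mol; chair II is more stable.

1.21 kJ/mol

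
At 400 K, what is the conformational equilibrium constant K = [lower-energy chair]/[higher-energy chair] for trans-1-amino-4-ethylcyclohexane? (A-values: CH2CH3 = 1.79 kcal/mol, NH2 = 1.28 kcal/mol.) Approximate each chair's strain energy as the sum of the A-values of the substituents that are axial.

C1 and C4 have opposite parity, so for the trans isomer the two substituents are e,e in one chair and a,a in the other.
Chair I (ethyl axial, amino axial): E = 3.07 kcal/mol; chair II (ethyl equatorial, amino equatorial): E = 0.00 kcal/mol.
ΔG = 3.07 kcal/mol between the two chairs.
K = exp(ΔG/RT) with R = 1.987×10⁻³ kcal mol⁻¹ K⁻¹ and T = 400 K gives K ≈ 47.6.

K ≈ 47.6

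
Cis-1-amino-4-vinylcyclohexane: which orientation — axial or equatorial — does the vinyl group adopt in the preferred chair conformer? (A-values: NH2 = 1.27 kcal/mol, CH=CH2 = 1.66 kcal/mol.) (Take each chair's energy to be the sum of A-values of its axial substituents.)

C1 and C4 have opposite parity, so for the cis isomer the two substituents are one axial and one equatorial in each chair.
Chair I (amino axial, vinyl equatorial): E = 1.27 kcal/mol.
Chair II (amino equatorial, vinyl axial): E = 1.66 kcal/mol.
Chair I is the more stable (lower-energy) conformer, and in that chair the vinyl group is equatorial.

equatorial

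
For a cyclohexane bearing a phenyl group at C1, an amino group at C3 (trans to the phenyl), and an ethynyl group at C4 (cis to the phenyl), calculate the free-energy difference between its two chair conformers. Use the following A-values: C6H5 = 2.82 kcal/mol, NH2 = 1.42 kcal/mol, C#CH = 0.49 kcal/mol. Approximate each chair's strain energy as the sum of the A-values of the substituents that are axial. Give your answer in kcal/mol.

Chair I (phenyl axial, amino equatorial, ethynyl equatorial): E = 2.82 kcal/mol.
Chair II (phenyl equatorial, amino axial, ethynyl axial): E = 1.91 kcal/mol.
ΔE = 2.82 − 1.91 = 0.91 kcal/mol; chair II is more stable.

0.91 kcal/mol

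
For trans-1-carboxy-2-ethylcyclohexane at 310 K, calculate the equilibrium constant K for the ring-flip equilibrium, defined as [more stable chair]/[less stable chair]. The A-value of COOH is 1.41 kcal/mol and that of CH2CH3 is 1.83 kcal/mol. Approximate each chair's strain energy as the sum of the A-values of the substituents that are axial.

K ≈ 192

C1 and C2 have opposite parity, so for the trans isomer the two substituents are e,e in one chair and a,a in the other.
Chair I (carboxyl axial, ethyl axial): E = 3.24 kcal/mol; chair II (carboxyl equatorial, ethyl equatorial): E = 0.00 kcal/mol.
ΔG = 3.24 kcal/mol between the two chairs.
K = exp(ΔG/RT) with R = 1.987×10⁻³ kcal mol⁻¹ K⁻¹ and T = 310 K gives K ≈ 192.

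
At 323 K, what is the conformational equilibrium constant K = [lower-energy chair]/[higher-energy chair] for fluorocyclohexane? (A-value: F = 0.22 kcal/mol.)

K ≈ 1.41

One chair has the fluoro group axial (E = 0.22 kcal/mol) and the other has it equatorial (E = 0).
ΔG = 0.22 kcal/mol between the two chairs.
K = exp(ΔG/RT) with R = 1.987×10⁻³ kcal mol⁻¹ K⁻¹ and T = 323 K gives K ≈ 1.41.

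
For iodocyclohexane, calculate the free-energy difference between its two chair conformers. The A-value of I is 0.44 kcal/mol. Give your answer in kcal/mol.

0.44 kcal/mol

A monosubstituted cyclohexane has one chair with the iodo group axial (E = A = 0.44 kcal/mol) and one with it equatorial (E = 0).
ΔE = 0.44 − 0 = 0.44 kcal/mol.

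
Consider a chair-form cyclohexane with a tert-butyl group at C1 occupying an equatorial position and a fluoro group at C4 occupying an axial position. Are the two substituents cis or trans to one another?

C1 and C4 have opposite parity, so their axial bonds point in opposite directions.
With opposite-parity carbons, two substituents on the same face are one axial and one equatorial; opposite faces give both axial or both equatorial.
Here the groups are equatorial/axial → same face → cis.

cis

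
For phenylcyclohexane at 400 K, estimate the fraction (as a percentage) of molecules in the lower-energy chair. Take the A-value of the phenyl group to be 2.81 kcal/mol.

97.2%

One chair has the phenyl group axial (E = 2.81 kcal/mol) and the other has it equatorial (E = 0).
ΔG = 2.81 kcal/mol between the two chairs.
K = exp(ΔG/RT) with R = 1.987×10⁻³ kcal mol⁻¹ K⁻¹ and T = 400 K gives K ≈ 34.3.
Fraction in the lower-energy chair = K/(K+1) = 97.2%.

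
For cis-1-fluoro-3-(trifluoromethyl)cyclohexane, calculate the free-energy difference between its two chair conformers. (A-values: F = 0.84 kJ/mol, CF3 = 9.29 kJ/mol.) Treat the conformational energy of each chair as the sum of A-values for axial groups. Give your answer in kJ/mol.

C1 and C3 have the same parity, so for the cis isomer the two substituents are e,e in one chair and a,a in the other.
Chair I (fluoro axial, trifluoromethyl axial): E = 10.13 kJ/mol.
Chair II (fluoro equatorial, trifluoromethyl equatorial): E = 0.00 kJ/mol.
ΔE = 10.13 − 0.00 = 10.13 kJ/mol; chair II is more stable.

10.13 kJ/mol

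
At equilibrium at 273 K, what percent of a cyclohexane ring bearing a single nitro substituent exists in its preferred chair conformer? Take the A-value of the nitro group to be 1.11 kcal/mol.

88.6%

One chair has the nitro group axial (E = 1.11 kcal/mol) and the other has it equatorial (E = 0).
ΔG = 1.11 kcal/mol between the two chairs.
K = exp(ΔG/RT) with R = 1.987×10⁻³ kcal mol⁻¹ K⁻¹ and T = 273 K gives K ≈ 7.74.
Fraction in the lower-energy chair = K/(K+1) = 88.6%.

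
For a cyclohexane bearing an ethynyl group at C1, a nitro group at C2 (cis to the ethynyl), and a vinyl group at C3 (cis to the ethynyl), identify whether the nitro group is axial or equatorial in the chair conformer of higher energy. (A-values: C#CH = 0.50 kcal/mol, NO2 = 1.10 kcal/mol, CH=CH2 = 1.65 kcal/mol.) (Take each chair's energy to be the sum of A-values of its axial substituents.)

Chair I (ethynyl axial, nitro equatorial, vinyl axial): E = 2.15 kcal/mol.
Chair II (ethynyl equatorial, nitro axial, vinyl equatorial): E = 1.10 kcal/mol.
Chair I is the less stable (higher-energy) conformer, and in that chair the nitro group is equatorial.

equatorial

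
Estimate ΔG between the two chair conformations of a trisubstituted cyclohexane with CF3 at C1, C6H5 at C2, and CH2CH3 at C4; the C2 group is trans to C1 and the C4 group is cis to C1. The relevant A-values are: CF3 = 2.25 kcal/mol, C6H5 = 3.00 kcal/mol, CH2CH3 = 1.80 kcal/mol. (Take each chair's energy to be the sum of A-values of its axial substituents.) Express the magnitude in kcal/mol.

3.45 kcal/mol

Chair I (trifluoromethyl axial, phenyl axial, ethyl equatorial): E = 5.25 kcal/mol.
Chair II (trifluoromethyl equatorial, phenyl equatorial, ethyl axial): E = 1.80 kcal/mol.
ΔE = 5.25 − 1.80 = 3.45 kcal/mol; chair II is more stable.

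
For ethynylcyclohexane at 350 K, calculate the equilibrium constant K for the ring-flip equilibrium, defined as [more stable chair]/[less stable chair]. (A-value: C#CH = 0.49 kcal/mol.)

One chair has the ethynyl group axial (E = 0.49 kcal/mol) and the other has it equatorial (E = 0).
ΔG = 0.49 kcal/mol between the two chairs.
K = exp(ΔG/RT) with R = 1.987×10⁻³ kcal mol⁻¹ K⁻¹ and T = 350 K gives K ≈ 2.02.

K ≈ 2.02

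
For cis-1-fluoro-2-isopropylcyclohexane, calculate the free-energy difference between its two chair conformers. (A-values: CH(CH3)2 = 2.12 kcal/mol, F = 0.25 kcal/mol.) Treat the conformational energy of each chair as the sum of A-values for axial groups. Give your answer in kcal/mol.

1.87 kcal/mol

C1 and C2 have opposite parity, so for the cis isomer the two substituents are one axial and one equatorial in each chair.
Chair I (isopropyl axial, fluoro equatorial): E = 2.12 kcal/mol.
Chair II (isopropyl equatorial, fluoro axial): E = 0.25 kcal/mol.
ΔE = 2.12 − 0.25 = 1.87 kcal/mol; chair II is more stable.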